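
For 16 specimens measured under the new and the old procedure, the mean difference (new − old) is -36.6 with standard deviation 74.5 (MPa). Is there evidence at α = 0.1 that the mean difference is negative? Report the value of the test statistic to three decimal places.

-1.965

H0: μ_d = 0; H1: μ_d < 0 (paired t-test on the differences, left-tailed).
t = d̄/(s_d/√n) = -36.6/(74.5/√16) = -1.965
df = n − 1 = 15
p-value = P(T ≤ -1.965) ≈ 0.0341
Since p ≈ 0.0341 < α = 0.1, reject H0; the evidence is statistically significant.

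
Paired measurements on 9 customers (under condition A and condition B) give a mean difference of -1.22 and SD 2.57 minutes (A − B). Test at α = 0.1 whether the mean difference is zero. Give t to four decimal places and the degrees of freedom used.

H0: μ_d = 0; H1: μ_d ≠ 0 (paired t-test on the differences, two-sided).
t = d̄/(s_d/√n) = -1.22/(2.57/√9) = -1.4241
df = n − 1 = 8
Two-sided p-value ≈ 0.192
Since p ≈ 0.192 > α = 0.1, fail to reject H0; the data do not provide sufficient evidence against H0.

t = -1.4241, df = 8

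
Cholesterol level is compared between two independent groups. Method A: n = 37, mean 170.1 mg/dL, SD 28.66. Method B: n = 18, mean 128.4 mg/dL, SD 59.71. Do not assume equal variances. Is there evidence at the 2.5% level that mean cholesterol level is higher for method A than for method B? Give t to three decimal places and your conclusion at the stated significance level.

Let group 1 = method A, group 2 = method B. H0: μ_1 = μ_2; H1: μ_1 > μ_2 (Welch's two-sample t-test, right-tailed).
t = (x̄_1 − x̄_2)/√(s_1²/n_1 + s_2²/n_2) = (170.1 − 128.4)/√(28.66²/37 + 59.71²/18) = 2.810
Welch–Satterthwaite df ≈ 20.90
p-value = P(T ≥ 2.810) ≈ 0.005
Since p ≈ 0.005 < α = 0.025, reject H0; the data support H1.

t = 2.810; reject H0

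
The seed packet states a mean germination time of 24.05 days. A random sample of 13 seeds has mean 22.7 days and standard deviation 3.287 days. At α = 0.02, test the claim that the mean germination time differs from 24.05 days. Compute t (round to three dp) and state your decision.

t = -1.481; fail to reject H0

H0: μ = 24.05; H1: μ ≠ 24.05 (one-sample t-test, two-sided).
t = (x̄ − μ₀)/(s/√n) = (22.7 − 24.05)/(3.287/√13) = -1.481
df = n − 1 = 12
Two-sided p-value ≈ 0.1644
Since p ≈ 0.1644 > α = 0.02, fail to reject H0; the evidence is not statistically significant.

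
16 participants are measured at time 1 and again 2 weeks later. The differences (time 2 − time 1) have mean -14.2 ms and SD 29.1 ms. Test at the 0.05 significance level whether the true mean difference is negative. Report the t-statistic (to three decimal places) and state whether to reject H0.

t = -1.952; reject H0

H0: μ_d = 0; H1: μ_d < 0 (paired t-test on the differences, left-tailed).
t = d̄/(s_d/√n) = -14.2/(29.1/√16) = -1.952
df = n − 1 = 15
p-value = P(T ≤ -1.952) ≈ 0.035
Since p ≈ 0.035 < α = 0.05, reject H0; the evidence is statistically significant.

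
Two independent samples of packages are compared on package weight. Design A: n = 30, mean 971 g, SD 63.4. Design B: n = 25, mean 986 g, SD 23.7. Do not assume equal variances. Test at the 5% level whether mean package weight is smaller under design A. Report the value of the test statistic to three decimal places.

Let group 1 = design A, group 2 = design B. H0: μ_1 = μ_2; H1: μ_1 < μ_2 (Welch's two-sample t-test, left-tailed).
t = (x̄_1 − x̄_2)/√(s_1²/n_1 + s_2²/n_2) = (971 − 986)/√(63.4²/30 + 23.7²/25) = -1.199
Welch–Satterthwaite df ≈ 38.24
p-value = P(T ≤ -1.199) ≈ 0.1189
Since p ≈ 0.1189 > α = 0.05, fail to reject H0; the evidence is not statistically significant.

-1.199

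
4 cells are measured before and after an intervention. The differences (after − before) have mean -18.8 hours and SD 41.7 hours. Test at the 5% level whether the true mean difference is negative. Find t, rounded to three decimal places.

-0.902

H0: μ_d = 0; H1: μ_d < 0 (paired t-test on the differences, left-tailed).
t = d̄/(s_d/√n) = -18.8/(41.7/√4) = -0.902
df = n − 1 = 3
p-value = P(T ≤ -0.902) ≈ 0.2168
Since p ≈ 0.2168 > α = 0.05, fail to reject H0; the data do not provide sufficient evidence against H0.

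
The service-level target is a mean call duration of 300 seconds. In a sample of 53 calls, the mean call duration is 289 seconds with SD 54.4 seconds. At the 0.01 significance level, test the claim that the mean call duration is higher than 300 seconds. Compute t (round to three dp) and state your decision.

t = -1.472; fail to reject H0

H0: μ = 300; H1: μ > 300 (one-sample t-test, right-tailed).
t = (x̄ − μ₀)/(s/√n) = (289 − 300)/(54.4/√53) = -1.472
df = n − 1 = 52
p-value = P(T ≥ -1.472) ≈ 0.926
Since p ≈ 0.926 > α = 0.01, fail to reject H0; the evidence is not statistically significant.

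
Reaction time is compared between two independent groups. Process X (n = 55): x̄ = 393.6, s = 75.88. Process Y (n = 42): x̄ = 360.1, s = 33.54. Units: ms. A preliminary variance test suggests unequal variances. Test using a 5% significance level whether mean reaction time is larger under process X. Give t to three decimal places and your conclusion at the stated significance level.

t = 2.922; reject H0

Let group 1 = process X, group 2 = process Y. H0: μ_1 = μ_2; H1: μ_1 > μ_2 (Welch's two-sample t-test, right-tailed).
t = (x̄_1 − x̄_2)/√(s_1²/n_1 + s_2²/n_2) = (393.6 − 360.1)/√(75.88²/55 + 33.54²/42) = 2.922
Welch–Satterthwaite df ≈ 78.41
p-value = P(T ≥ 2.922) ≈ 0.0023
Since p ≈ 0.0023 < α = 0.05, reject H0; the data support H1.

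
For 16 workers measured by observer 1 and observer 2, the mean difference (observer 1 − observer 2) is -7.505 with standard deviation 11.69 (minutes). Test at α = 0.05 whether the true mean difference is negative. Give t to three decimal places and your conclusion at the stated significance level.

t = -2.568; reject H0

H0: μ_d = 0; H1: μ_d < 0 (paired t-test on the differences, left-tailed).
t = d̄/(s_d/√n) = -7.505/(11.69/√16) = -2.568
df = n − 1 = 15
p-value = P(T ≤ -2.568) ≈ 0.0107
Since p ≈ 0.0107 < α = 0.05, reject H0; the data support H1.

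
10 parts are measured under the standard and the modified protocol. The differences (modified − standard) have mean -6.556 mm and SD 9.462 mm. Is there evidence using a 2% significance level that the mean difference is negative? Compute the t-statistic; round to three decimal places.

-2.191

H0: μ_d = 0; H1: μ_d < 0 (paired t-test on the differences, left-tailed).
t = d̄/(s_d/√n) = -6.556/(9.462/√10) = -2.191
df = n − 1 = 9
p-value = P(T ≤ -2.191) ≈ 0.0281
Since p ≈ 0.0281 > α = 0.02, fail to reject H0; the evidence is not statistically significant.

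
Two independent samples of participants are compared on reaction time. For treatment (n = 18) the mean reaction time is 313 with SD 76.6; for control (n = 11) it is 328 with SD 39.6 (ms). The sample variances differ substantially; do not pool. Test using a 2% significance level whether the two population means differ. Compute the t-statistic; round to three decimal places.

-0.693

Let group 1 = treatment, group 2 = control. H0: μ_1 = μ_2; H1: μ_1 ≠ μ_2 (Welch's two-sample t-test, two-sided).
t = (x̄_1 − x̄_2)/√(s_1²/n_1 + s_2²/n_2) = (313 − 328)/√(76.6²/18 + 39.6²/11) = -0.693
Welch–Satterthwaite df ≈ 26.50
Two-sided p-value ≈ 0.4944
Since p ≈ 0.4944 > α = 0.02, fail to reject H0; the data do not provide sufficient evidence against H0.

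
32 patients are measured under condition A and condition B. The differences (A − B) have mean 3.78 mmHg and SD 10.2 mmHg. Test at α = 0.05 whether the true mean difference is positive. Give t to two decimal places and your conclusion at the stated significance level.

H0: μ_d = 0; H1: μ_d > 0 (paired t-test on the differences, right-tailed).
t = d̄/(s_d/√n) = 3.78/(10.2/√32) = 2.10
df = n − 1 = 31
p-value = P(T ≥ 2.10) ≈ 0.0222
Since p ≈ 0.0222 < α = 0.05, reject H0; the data support H1.

t = 2.10; reject H0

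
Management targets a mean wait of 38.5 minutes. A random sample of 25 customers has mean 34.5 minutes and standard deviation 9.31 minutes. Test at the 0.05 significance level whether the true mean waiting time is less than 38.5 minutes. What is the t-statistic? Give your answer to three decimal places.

-2.148

H0: μ = 38.5; H1: μ < 38.5 (one-sample t-test, left-tailed).
t = (x̄ − μ₀)/(s/√n) = (34.5 − 38.5)/(9.31/√25) = -2.148
df = n − 1 = 24
p-value = P(T ≤ -2.148) ≈ 0.021
Since p ≈ 0.021 < α = 0.05, reject H0; the evidence is statistically significant.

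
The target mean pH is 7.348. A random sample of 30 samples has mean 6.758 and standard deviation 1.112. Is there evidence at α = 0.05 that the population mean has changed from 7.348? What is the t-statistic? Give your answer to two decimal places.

H0: μ = 7.348; H1: μ ≠ 7.348 (one-sample t-test, two-sided).
t = (x̄ − μ₀)/(s/√n) = (6.758 − 7.348)/(1.112/√30) = -2.91
df = n − 1 = 29
Two-sided p-value ≈ 0.0069
Since p ≈ 0.0069 < α = 0.05, reject H0; the evidence is statistically significant.

-2.91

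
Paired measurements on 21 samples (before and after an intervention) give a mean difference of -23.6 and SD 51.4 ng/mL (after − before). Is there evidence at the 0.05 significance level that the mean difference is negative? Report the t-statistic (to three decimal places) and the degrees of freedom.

H0: μ_d = 0; H1: μ_d < 0 (paired t-test on the differences, left-tailed).
t = d̄/(s_d/√n) = -23.6/(51.4/√21) = -2.104
df = n − 1 = 20
p-value = P(T ≤ -2.104) ≈ 0.0241
Since p ≈ 0.0241 < α = 0.05, reject H0; the data support H1.

t = -2.104, df = 20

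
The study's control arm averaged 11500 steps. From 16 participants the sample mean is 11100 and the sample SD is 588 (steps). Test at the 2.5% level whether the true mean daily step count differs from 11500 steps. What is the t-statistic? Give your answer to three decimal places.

-2.721

H0: μ = 11500; H1: μ ≠ 11500 (one-sample t-test, two-sided).
t = (x̄ − μ₀)/(s/√n) = (11100 − 11500)/(588/√16) = -2.721
df = n − 1 = 15
Two-sided p-value ≈ 0.016
Since p ≈ 0.016 < α = 0.025, reject H0; the data support H1.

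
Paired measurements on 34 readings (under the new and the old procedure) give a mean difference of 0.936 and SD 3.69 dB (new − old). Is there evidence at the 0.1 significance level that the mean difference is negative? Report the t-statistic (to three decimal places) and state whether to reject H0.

t = 1.479; fail to reject H0

H0: μ_d = 0; H1: μ_d < 0 (paired t-test on the differences, left-tailed).
t = d̄/(s_d/√n) = 0.936/(3.69/√34) = 1.479
df = n − 1 = 33
p-value = P(T ≤ 1.479) ≈ 0.9257
Since p ≈ 0.9257 > α = 0.1, fail to reject H0; the data do not provide sufficient evidence against H0.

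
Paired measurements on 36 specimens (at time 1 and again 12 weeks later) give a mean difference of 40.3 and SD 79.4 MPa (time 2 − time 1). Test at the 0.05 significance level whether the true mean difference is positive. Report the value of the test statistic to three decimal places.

3.045

H0: μ_d = 0; H1: μ_d > 0 (paired t-test on the differences, right-tailed).
t = d̄/(s_d/√n) = 40.3/(79.4/√36) = 3.045
df = n − 1 = 35
p-value = P(T ≥ 3.045) ≈ 0.0022
Since p ≈ 0.0022 < α = 0.05, reject H0; the data support H1.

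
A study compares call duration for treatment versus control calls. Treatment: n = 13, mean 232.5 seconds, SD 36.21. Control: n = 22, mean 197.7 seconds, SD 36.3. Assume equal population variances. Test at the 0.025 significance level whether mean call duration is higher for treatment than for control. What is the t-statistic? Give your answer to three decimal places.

2.743

Let group 1 = treatment, group 2 = control. H0: μ_1 = μ_2; H1: μ_1 > μ_2 (two-sample pooled-variance t-test, right-tailed).
s_p² = [(13−1)·36.21² + (22−1)·36.3²]/(13+22−2) = 1315.32
t = (232.5 − 197.7)/√[1315.32·(1/13 + 1/22)] = 2.743
df = n₁ + n₂ − 2 = 33
p-value = P(T ≥ 2.743) ≈ 0.0049
Since p ≈ 0.0049 < α = 0.025, reject H0; the evidence is statistically significant.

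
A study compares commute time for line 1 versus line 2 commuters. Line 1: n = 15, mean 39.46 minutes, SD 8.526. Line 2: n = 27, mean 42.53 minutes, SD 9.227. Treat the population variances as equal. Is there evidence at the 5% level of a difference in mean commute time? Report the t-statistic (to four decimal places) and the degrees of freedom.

Let group 1 = line 1, group 2 = line 2. H0: μ_1 = μ_2; H1: μ_1 ≠ μ_2 (two-sample pooled-variance t-test, two-sided).
s_p² = [(15−1)·8.526² + (27−1)·9.227²]/(15+27−2) = 80.7818
t = (39.46 − 42.53)/√[80.7818·(1/15 + 1/27)] = -1.0607
df = n₁ + n₂ − 2 = 40
Two-sided p-value ≈ 0.2952
Since p ≈ 0.2952 > α = 0.05, fail to reject H0; the data do not provide sufficient evidence against H0.

t = -1.0607, df = 40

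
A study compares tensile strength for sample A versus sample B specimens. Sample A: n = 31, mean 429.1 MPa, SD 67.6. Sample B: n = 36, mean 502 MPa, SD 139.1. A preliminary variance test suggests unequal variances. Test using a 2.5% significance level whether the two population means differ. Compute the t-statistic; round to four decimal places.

Let group 1 = sample A, group 2 = sample B. H0: μ_1 = μ_2; H1: μ_1 ≠ μ_2 (Welch's two-sample t-test, two-sided).
t = (x̄_1 − x̄_2)/√(s_1²/n_1 + s_2²/n_2) = (429.1 − 502)/√(67.6²/31 + 139.1²/36) = -2.7856
Welch–Satterthwaite df ≈ 52.25
Two-sided p-value ≈ 0.007
Since p ≈ 0.007 < α = 0.025, reject H0; the evidence is statistically significant.

-2.7856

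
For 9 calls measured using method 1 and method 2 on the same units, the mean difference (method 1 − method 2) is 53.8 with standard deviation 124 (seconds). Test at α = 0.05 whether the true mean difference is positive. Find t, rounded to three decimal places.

H0: μ_d = 0; H1: μ_d > 0 (paired t-test on the differences, right-tailed).
t = d̄/(s_d/√n) = 53.8/(124/√9) = 1.302
df = n − 1 = 8
p-value = P(T ≥ 1.302) ≈ 0.115
Since p ≈ 0.115 > α = 0.05, fail to reject H0; the evidence is not statistically significant.

1.302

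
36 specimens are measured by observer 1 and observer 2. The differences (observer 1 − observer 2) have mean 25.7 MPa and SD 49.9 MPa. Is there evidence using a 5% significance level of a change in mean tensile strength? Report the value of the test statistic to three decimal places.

3.090

H0: μ_d = 0; H1: μ_d ≠ 0 (paired t-test on the differences, two-sided).
t = d̄/(s_d/√n) = 25.7/(49.9/√36) = 3.090
df = n − 1 = 35
Two-sided p-value ≈ 0.0039
Since p ≈ 0.0039 < α = 0.05, reject H0; the data support H1.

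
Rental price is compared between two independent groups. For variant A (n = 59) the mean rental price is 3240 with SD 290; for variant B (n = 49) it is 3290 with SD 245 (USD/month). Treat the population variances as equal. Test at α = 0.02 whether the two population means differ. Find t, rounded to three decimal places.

Let group 1 = variant A, group 2 = variant B. H0: μ_1 = μ_2; H1: μ_1 ≠ μ_2 (two-sample pooled-variance t-test, two-sided).
s_p² = [(59−1)·290² + (49−1)·245²]/(59+49−2) = 73198.1
t = (3240 − 3290)/√[73198.1·(1/59 + 1/49)] = -0.956
df = n₁ + n₂ − 2 = 106
Two-sided p-value ≈ 0.3412
Since p ≈ 0.3412 > α = 0.02, fail to reject H0; the evidence is not statistically significant.

-0.956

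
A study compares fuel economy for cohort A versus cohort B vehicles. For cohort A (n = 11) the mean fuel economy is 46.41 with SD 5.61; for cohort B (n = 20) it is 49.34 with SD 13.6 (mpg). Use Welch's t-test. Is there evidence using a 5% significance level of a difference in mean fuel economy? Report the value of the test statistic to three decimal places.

Let group 1 = cohort A, group 2 = cohort B. H0: μ_1 = μ_2; H1: μ_1 ≠ μ_2 (Welch's two-sample t-test, two-sided).
t = (x̄_1 − x̄_2)/√(s_1²/n_1 + s_2²/n_2) = (46.41 − 49.34)/√(5.61²/11 + 13.6²/20) = -0.842
Welch–Satterthwaite df ≈ 27.56
Two-sided p-value ≈ 0.407
Since p ≈ 0.407 > α = 0.05, fail to reject H0; the evidence is not statistically significant.

-0.842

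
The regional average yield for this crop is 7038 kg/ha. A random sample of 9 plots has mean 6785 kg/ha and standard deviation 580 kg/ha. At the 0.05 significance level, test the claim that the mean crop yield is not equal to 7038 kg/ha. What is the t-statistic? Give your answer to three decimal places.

-1.309

H0: μ = 7038; H1: μ ≠ 7038 (one-sample t-test, two-sided).
t = (x̄ − μ₀)/(s/√n) = (6785 − 7038)/(580/√9) = -1.309
df = n − 1 = 8
Two-sided p-value ≈ 0.2270
Since p ≈ 0.2270 > α = 0.05, fail to reject H0; the data do not provide sufficient evidence against H0.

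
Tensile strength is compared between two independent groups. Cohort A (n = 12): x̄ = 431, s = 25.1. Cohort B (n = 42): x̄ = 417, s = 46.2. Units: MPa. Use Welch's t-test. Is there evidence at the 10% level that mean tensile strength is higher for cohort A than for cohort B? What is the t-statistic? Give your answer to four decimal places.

1.3773

Let group 1 = cohort A, group 2 = cohort B. H0: μ_1 = μ_2; H1: μ_1 > μ_2 (Welch's two-sample t-test, right-tailed).
t = (x̄_1 − x̄_2)/√(s_1²/n_1 + s_2²/n_2) = (431 − 417)/√(25.1²/12 + 46.2²/42) = 1.3773
Welch–Satterthwaite df ≈ 34.04
p-value = P(T ≥ 1.3773) ≈ 0.0887
Since p ≈ 0.0887 < α = 0.1, reject H0; the data support H1.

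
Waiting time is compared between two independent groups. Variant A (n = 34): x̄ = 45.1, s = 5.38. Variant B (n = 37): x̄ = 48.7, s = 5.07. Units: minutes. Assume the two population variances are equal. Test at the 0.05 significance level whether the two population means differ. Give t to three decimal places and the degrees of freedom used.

t = -2.903, df = 69

Let group 1 = variant A, group 2 = variant B. H0: μ_1 = μ_2; H1: μ_1 ≠ μ_2 (two-sample pooled-variance t-test, two-sided).
s_p² = [(34−1)·5.38² + (37−1)·5.07²]/(34+37−2) = 27.2542
t = (45.1 − 48.7)/√[27.2542·(1/34 + 1/37)] = -2.903
df = n₁ + n₂ − 2 = 69
Two-sided p-value ≈ 0.0050
Since p ≈ 0.0050 < α = 0.05, reject H0; the evidence is statistically significant.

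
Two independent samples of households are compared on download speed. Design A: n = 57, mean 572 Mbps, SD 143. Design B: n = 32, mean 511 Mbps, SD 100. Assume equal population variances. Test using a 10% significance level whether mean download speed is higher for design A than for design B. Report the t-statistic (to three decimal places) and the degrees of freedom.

Let group 1 = design A, group 2 = design B. H0: μ_1 = μ_2; H1: μ_1 > μ_2 (two-sample pooled-variance t-test, right-tailed).
s_p² = [(57−1)·143² + (32−1)·100²]/(57+32−2) = 16725.8
t = (572 − 511)/√[16725.8·(1/57 + 1/32)] = 2.135
df = n₁ + n₂ − 2 = 87
p-value = P(T ≥ 2.135) ≈ 0.0178
Since p ≈ 0.0178 < α = 0.1, reject H0; the data support H1.

t = 2.135, df = 87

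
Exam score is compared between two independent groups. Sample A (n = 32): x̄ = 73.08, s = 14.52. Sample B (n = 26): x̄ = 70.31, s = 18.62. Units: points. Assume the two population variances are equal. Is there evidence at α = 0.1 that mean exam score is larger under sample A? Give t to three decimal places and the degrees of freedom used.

t = 0.637, df = 56

Let group 1 = sample A, group 2 = sample B. H0: μ_1 = μ_2; H1: μ_1 > μ_2 (two-sample pooled-variance t-test, right-tailed).
s_p² = [(32−1)·14.52² + (26−1)·18.62²]/(32+26−2) = 271.488
t = (73.08 − 70.31)/√[271.488·(1/32 + 1/26)] = 0.637
df = n₁ + n₂ − 2 = 56
p-value = P(T ≥ 0.637) ≈ 0.2634
Since p ≈ 0.2634 > α = 0.1, fail to reject H0; the data do not provide sufficient evidence against H0.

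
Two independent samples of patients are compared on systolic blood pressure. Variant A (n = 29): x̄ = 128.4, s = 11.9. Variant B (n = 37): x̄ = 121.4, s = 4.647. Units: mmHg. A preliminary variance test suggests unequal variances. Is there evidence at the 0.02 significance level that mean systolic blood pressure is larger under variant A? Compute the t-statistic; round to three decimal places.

2.994

Let group 1 = variant A, group 2 = variant B. H0: μ_1 = μ_2; H1: μ_1 > μ_2 (Welch's two-sample t-test, right-tailed).
t = (x̄_1 − x̄_2)/√(s_1²/n_1 + s_2²/n_2) = (128.4 − 121.4)/√(11.9²/29 + 4.647²/37) = 2.994
Welch–Satterthwaite df ≈ 34.71
p-value = P(T ≥ 2.994) ≈ 0.0025
Since p ≈ 0.0025 < α = 0.02, reject H0; the data support H1.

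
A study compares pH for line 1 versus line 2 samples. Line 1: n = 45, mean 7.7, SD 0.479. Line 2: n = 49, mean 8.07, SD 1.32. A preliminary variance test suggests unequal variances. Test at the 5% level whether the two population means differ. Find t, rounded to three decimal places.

Let group 1 = line 1, group 2 = line 2. H0: μ_1 = μ_2; H1: μ_1 ≠ μ_2 (Welch's two-sample t-test, two-sided).
t = (x̄_1 − x̄_2)/√(s_1²/n_1 + s_2²/n_2) = (7.7 − 8.07)/√(0.479²/45 + 1.32²/49) = -1.835
Welch–Satterthwaite df ≈ 61.38
Two-sided p-value ≈ 0.071
Since p ≈ 0.071 > α = 0.05, fail to reject H0; the evidence is not statistically significant.

-1.835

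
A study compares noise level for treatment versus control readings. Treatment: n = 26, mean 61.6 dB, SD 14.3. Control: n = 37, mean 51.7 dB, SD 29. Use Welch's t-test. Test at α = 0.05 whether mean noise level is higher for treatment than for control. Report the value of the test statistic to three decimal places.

1.790

Let group 1 = treatment, group 2 = control. H0: μ_1 = μ_2; H1: μ_1 > μ_2 (Welch's two-sample t-test, right-tailed).
t = (x̄_1 − x̄_2)/√(s_1²/n_1 + s_2²/n_2) = (61.6 − 51.7)/√(14.3²/26 + 29²/37) = 1.790
Welch–Satterthwaite df ≈ 55.63
p-value = P(T ≥ 1.790) ≈ 0.039
Since p ≈ 0.039 < α = 0.05, reject H0; the data support H1.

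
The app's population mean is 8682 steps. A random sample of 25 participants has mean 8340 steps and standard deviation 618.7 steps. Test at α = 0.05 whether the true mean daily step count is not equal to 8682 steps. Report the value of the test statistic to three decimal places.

H0: μ = 8682; H1: μ ≠ 8682 (one-sample t-test, two-sided).
t = (x̄ − μ₀)/(s/√n) = (8340 − 8682)/(618.7/√25) = -2.764
df = n − 1 = 24
Two-sided p-value ≈ 0.0108
Since p ≈ 0.0108 < α = 0.05, reject H0; the data support H1.

-2.764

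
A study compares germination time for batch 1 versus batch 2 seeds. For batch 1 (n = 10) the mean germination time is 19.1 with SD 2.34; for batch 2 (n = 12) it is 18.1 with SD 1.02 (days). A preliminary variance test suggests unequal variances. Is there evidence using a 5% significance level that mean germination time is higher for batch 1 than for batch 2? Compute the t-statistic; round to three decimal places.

1.256

Let group 1 = batch 1, group 2 = batch 2. H0: μ_1 = μ_2; H1: μ_1 > μ_2 (Welch's two-sample t-test, right-tailed).
t = (x̄_1 − x̄_2)/√(s_1²/n_1 + s_2²/n_2) = (19.1 − 18.1)/√(2.34²/10 + 1.02²/12) = 1.256
Welch–Satterthwaite df ≈ 11.83
p-value = P(T ≥ 1.256) ≈ 0.117
Since p ≈ 0.117 > α = 0.05, fail to reject H0; the data do not provide sufficient evidence against H0.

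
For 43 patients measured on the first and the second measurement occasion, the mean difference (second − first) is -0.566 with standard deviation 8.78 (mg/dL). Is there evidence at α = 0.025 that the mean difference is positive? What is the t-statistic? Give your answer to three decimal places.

-0.423

H0: μ_d = 0; H1: μ_d > 0 (paired t-test on the differences, right-tailed).
t = d̄/(s_d/√n) = -0.566/(8.78/√43) = -0.423
df = n − 1 = 42
p-value = P(T ≥ -0.423) ≈ 0.663
Since p ≈ 0.663 > α = 0.025, fail to reject H0; the data do not provide sufficient evidence against H0.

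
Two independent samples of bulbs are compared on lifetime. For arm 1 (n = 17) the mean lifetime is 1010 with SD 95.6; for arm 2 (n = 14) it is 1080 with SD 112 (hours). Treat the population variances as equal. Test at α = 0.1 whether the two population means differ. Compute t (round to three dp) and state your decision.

t = -1.878; reject H0

Let group 1 = arm 1, group 2 = arm 2. H0: μ_1 = μ_2; H1: μ_1 ≠ μ_2 (two-sample pooled-variance t-test, two-sided).
s_p² = [(17−1)·95.6² + (14−1)·112²]/(17+14−2) = 10665.6
t = (1010 − 1080)/√[10665.6·(1/17 + 1/14)] = -1.878
df = n₁ + n₂ − 2 = 29
Two-sided p-value ≈ 0.0705
Since p ≈ 0.0705 < α = 0.1, reject H0; the evidence is statistically significant.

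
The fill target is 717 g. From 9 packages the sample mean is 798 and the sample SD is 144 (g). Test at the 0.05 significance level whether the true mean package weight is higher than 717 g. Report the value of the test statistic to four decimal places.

1.6875

H0: μ = 717; H1: μ > 717 (one-sample t-test, right-tailed).
t = (x̄ − μ₀)/(s/√n) = (798 − 717)/(144/√9) = 1.6875
df = n − 1 = 8
p-value = P(T ≥ 1.6875) ≈ 0.0650
Since p ≈ 0.0650 > α = 0.05, fail to reject H0; the data do not provide sufficient evidence against H0.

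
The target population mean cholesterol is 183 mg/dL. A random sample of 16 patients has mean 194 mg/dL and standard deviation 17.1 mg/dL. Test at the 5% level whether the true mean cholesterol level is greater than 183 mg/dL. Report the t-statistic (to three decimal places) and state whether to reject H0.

t = 2.573; reject H0

H0: μ = 183; H1: μ > 183 (one-sample t-test, right-tailed).
t = (x̄ − μ₀)/(s/√n) = (194 − 183)/(17.1/√16) = 2.573
df = n − 1 = 15
p-value = P(T ≥ 2.573) ≈ 0.0106
Since p ≈ 0.0106 < α = 0.05, reject H0; the evidence is statistically significant.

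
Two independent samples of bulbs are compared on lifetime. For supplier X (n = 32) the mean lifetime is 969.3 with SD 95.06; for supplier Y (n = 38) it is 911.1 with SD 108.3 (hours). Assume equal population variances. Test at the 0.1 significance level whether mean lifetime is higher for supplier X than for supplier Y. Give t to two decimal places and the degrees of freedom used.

Let group 1 = supplier X, group 2 = supplier Y. H0: μ_1 = μ_2; H1: μ_1 > μ_2 (two-sample pooled-variance t-test, right-tailed).
s_p² = [(32−1)·95.06² + (38−1)·108.3²]/(32+38−2) = 10501.4
t = (969.3 − 911.1)/√[10501.4·(1/32 + 1/38)] = 2.37
df = n₁ + n₂ − 2 = 68
p-value = P(T ≥ 2.37) ≈ 0.0104
Since p ≈ 0.0104 < α = 0.1, reject H0; the evidence is statistically significant.

t = 2.37, df = 68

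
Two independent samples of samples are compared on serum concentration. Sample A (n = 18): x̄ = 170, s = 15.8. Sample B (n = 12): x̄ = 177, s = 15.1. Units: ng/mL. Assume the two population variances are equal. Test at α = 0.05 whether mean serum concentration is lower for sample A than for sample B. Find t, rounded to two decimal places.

Let group 1 = sample A, group 2 = sample B. H0: μ_1 = μ_2; H1: μ_1 < μ_2 (two-sample pooled-variance t-test, left-tailed).
s_p² = [(18−1)·15.8² + (12−1)·15.1²]/(18+12−2) = 241.142
t = (170 − 177)/√[241.142·(1/18 + 1/12)] = -1.21
df = n₁ + n₂ − 2 = 28
p-value = P(T ≤ -1.21) ≈ 0.1183
Since p ≈ 0.1183 > α = 0.05, fail to reject H0; the data do not provide sufficient evidence against H0.

-1.21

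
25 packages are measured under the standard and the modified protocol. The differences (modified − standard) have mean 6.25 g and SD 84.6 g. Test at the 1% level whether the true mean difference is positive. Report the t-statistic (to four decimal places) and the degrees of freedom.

t = 0.3694, df = 24

H0: μ_d = 0; H1: μ_d > 0 (paired t-test on the differences, right-tailed).
t = d̄/(s_d/√n) = 6.25/(84.6/√25) = 0.3694
df = n − 1 = 24
p-value = P(T ≥ 0.3694) ≈ 0.3575
Since p ≈ 0.3575 > α = 0.01, fail to reject H0; the data do not provide sufficient evidence against H0.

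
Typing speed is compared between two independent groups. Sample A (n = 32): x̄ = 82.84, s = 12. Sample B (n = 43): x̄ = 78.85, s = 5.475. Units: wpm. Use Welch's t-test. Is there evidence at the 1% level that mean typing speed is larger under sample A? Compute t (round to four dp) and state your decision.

Let group 1 = sample A, group 2 = sample B. H0: μ_1 = μ_2; H1: μ_1 > μ_2 (Welch's two-sample t-test, right-tailed).
t = (x̄_1 − x̄_2)/√(s_1²/n_1 + s_2²/n_2) = (82.84 − 78.85)/√(12²/32 + 5.475²/43) = 1.7502
Welch–Satterthwaite df ≈ 40.63
p-value = P(T ≥ 1.7502) ≈ 0.044
Since p ≈ 0.044 > α = 0.01, fail to reject H0; the data do not provide sufficient evidence against H0.

t = 1.7502; fail to reject H0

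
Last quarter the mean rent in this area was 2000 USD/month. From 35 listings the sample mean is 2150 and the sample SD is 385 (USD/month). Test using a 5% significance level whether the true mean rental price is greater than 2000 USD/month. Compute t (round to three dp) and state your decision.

H0: μ = 2000; H1: μ > 2000 (one-sample t-test, right-tailed).
t = (x̄ − μ₀)/(s/√n) = (2150 − 2000)/(385/√35) = 2.305
df = n − 1 = 34
p-value = P(T ≥ 2.305) ≈ 0.014
Since p ≈ 0.014 < α = 0.05, reject H0; the data support H1.

t = 2.305; reject H0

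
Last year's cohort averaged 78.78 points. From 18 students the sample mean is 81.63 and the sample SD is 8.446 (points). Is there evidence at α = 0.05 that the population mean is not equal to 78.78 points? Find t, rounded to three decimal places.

H0: μ = 78.78; H1: μ ≠ 78.78 (one-sample t-test, two-sided).
t = (x̄ − μ₀)/(s/√n) = (81.63 − 78.78)/(8.446/√18) = 1.432
df = n − 1 = 17
Two-sided p-value ≈ 0.1704
Since p ≈ 0.1704 > α = 0.05, fail to reject H0; the data do not provide sufficient evidence against H0.

1.432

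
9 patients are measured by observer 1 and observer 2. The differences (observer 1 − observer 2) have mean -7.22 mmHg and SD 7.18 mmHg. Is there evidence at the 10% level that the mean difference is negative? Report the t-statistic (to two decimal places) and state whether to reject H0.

t = -3.02; reject H0

H0: μ_d = 0; H1: μ_d < 0 (paired t-test on the differences, left-tailed).
t = d̄/(s_d/√n) = -7.22/(7.18/√9) = -3.02
df = n − 1 = 8
p-value = P(T ≤ -3.02) ≈ 0.008
Since p ≈ 0.008 < α = 0.1, reject H0; the data support H1.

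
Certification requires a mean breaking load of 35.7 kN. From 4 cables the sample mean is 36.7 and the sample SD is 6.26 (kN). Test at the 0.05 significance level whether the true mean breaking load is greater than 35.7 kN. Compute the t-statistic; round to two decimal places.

H0: μ = 35.7; H1: μ > 35.7 (one-sample t-test, right-tailed).
t = (x̄ − μ₀)/(s/√n) = (36.7 − 35.7)/(6.26/√4) = 0.32
df = n − 1 = 3
p-value = P(T ≥ 0.32) ≈ 0.3852
Since p ≈ 0.3852 > α = 0.05, fail to reject H0; the evidence is not statistically significant.

0.32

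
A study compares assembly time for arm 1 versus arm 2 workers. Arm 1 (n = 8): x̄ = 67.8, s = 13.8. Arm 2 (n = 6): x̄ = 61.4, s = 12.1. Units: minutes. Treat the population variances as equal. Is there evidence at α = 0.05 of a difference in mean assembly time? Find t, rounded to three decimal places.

Let group 1 = arm 1, group 2 = arm 2. H0: μ_1 = μ_2; H1: μ_1 ≠ μ_2 (two-sample pooled-variance t-test, two-sided).
s_p² = [(8−1)·13.8² + (6−1)·12.1²]/(8+6−2) = 172.094
t = (67.8 − 61.4)/√[172.094·(1/8 + 1/6)] = 0.903
df = n₁ + n₂ − 2 = 12
Two-sided p-value ≈ 0.384
Since p ≈ 0.384 > α = 0.05, fail to reject H0; the data do not provide sufficient evidence against H0.

0.903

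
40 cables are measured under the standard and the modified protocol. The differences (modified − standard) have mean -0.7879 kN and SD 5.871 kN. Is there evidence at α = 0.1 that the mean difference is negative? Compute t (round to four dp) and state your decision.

H0: μ_d = 0; H1: μ_d < 0 (paired t-test on the differences, left-tailed).
t = d̄/(s_d/√n) = -0.7879/(5.871/√40) = -0.8488
df = n − 1 = 39
p-value = P(T ≤ -0.8488) ≈ 0.201
Since p ≈ 0.201 > α = 0.1, fail to reject H0; the data do not provide sufficient evidence against H0.

t = -0.8488; fail to reject H0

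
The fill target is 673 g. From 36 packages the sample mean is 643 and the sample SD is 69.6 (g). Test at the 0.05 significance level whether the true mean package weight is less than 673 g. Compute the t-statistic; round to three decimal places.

H0: μ = 673; H1: μ < 673 (one-sample t-test, left-tailed).
t = (x̄ − μ₀)/(s/√n) = (643 − 673)/(69.6/√36) = -2.586
df = n − 1 = 35
p-value = P(T ≤ -2.586) ≈ 0.007
Since p ≈ 0.007 < α = 0.05, reject H0; the data support H1.

-2.586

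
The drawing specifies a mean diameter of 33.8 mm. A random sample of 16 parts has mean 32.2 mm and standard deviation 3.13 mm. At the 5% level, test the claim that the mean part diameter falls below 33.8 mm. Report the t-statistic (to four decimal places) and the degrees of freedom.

H0: μ = 33.8; H1: μ < 33.8 (one-sample t-test, left-tailed).
t = (x̄ − μ₀)/(s/√n) = (32.2 − 33.8)/(3.13/√16) = -2.0447
df = n − 1 = 15
p-value = P(T ≤ -2.0447) ≈ 0.0294
Since p ≈ 0.0294 < α = 0.05, reject H0; the data support H1.

t = -2.0447, df = 15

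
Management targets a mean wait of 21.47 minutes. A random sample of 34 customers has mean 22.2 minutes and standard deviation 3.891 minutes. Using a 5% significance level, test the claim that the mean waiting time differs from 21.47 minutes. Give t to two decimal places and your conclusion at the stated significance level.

t = 1.09; fail to reject H0

H0: μ = 21.47; H1: μ ≠ 21.47 (one-sample t-test, two-sided).
t = (x̄ − μ₀)/(s/√n) = (22.2 − 21.47)/(3.891/√34) = 1.09
df = n − 1 = 33
Two-sided p-value ≈ 0.282
Since p ≈ 0.282 > α = 0.05, fail to reject H0; the evidence is not statistically significant.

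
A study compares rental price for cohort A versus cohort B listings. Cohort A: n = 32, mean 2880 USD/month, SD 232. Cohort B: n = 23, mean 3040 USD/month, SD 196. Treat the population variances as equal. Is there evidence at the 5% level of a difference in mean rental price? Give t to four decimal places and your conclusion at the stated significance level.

Let group 1 = cohort A, group 2 = cohort B. H0: μ_1 = μ_2; H1: μ_1 ≠ μ_2 (two-sample pooled-variance t-test, two-sided).
s_p² = [(32−1)·232² + (23−1)·196²]/(32+23−2) = 47428.2
t = (2880 − 3040)/√[47428.2·(1/32 + 1/23)] = -2.6876
df = n₁ + n₂ − 2 = 53
Two-sided p-value ≈ 0.010
Since p ≈ 0.010 < α = 0.05, reject H0; the evidence is statistically significant.

t = -2.6876; reject H0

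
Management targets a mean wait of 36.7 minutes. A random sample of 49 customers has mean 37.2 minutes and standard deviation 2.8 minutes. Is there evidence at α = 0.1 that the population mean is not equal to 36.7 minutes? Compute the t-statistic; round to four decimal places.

1.2500

H0: μ = 36.7; H1: μ ≠ 36.7 (one-sample t-test, two-sided).
t = (x̄ − μ₀)/(s/√n) = (37.2 − 36.7)/(2.8/√49) = 1.2500
df = n − 1 = 48
Two-sided p-value ≈ 0.217
Since p ≈ 0.217 > α = 0.1, fail to reject H0; the data do not provide sufficient evidence against H0.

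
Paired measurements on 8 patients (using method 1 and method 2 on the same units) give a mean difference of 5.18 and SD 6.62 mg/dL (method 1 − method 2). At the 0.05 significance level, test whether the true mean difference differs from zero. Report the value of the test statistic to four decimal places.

H0: μ_d = 0; H1: μ_d ≠ 0 (paired t-test on the differences, two-sided).
t = d̄/(s_d/√n) = 5.18/(6.62/√8) = 2.2132
df = n − 1 = 7
Two-sided p-value ≈ 0.063
Since p ≈ 0.063 > α = 0.05, fail to reject H0; the evidence is not statistically significant.

2.2132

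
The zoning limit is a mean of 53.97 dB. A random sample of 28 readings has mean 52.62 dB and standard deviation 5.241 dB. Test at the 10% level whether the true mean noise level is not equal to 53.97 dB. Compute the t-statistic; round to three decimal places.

-1.363

H0: μ = 53.97; H1: μ ≠ 53.97 (one-sample t-test, two-sided).
t = (x̄ − μ₀)/(s/√n) = (52.62 − 53.97)/(5.241/√28) = -1.363
df = n − 1 = 27
Two-sided p-value ≈ 0.184
Since p ≈ 0.184 > α = 0.1, fail to reject H0; the data do not provide sufficient evidence against H0.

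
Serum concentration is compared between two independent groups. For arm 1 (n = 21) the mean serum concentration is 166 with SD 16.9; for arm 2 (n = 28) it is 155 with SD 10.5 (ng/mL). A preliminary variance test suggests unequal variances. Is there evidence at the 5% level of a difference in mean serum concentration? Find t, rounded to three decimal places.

2.627

Let group 1 = arm 1, group 2 = arm 2. H0: μ_1 = μ_2; H1: μ_1 ≠ μ_2 (Welch's two-sample t-test, two-sided).
t = (x̄_1 − x̄_2)/√(s_1²/n_1 + s_2²/n_2) = (166 − 155)/√(16.9²/21 + 10.5²/28) = 2.627
Welch–Satterthwaite df ≈ 31.31
Two-sided p-value ≈ 0.0132
Since p ≈ 0.0132 < α = 0.05, reject H0; the data support H1.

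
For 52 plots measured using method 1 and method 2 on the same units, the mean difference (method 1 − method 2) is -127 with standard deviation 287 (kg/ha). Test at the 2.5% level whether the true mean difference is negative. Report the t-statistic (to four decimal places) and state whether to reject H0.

t = -3.1910; reject H0

H0: μ_d = 0; H1: μ_d < 0 (paired t-test on the differences, left-tailed).
t = d̄/(s_d/√n) = -127/(287/√52) = -3.1910
df = n − 1 = 51
p-value = P(T ≤ -3.1910) ≈ 0.001
Since p ≈ 0.001 < α = 0.025, reject H0; the evidence is statistically significant.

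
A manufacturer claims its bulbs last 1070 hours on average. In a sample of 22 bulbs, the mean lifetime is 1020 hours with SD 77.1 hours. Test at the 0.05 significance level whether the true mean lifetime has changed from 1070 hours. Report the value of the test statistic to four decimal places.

H0: μ = 1070; H1: μ ≠ 1070 (one-sample t-test, two-sided).
t = (x̄ − μ₀)/(s/√n) = (1020 − 1070)/(77.1/√22) = -3.0418
df = n − 1 = 21
Two-sided p-value ≈ 0.0062
Since p ≈ 0.0062 < α = 0.05, reject H0; the evidence is statistically significant.

-3.0418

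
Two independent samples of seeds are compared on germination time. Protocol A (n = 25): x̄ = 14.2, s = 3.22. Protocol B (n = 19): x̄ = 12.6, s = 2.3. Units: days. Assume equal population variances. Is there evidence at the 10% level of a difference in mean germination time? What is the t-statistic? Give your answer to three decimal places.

Let group 1 = protocol A, group 2 = protocol B. H0: μ_1 = μ_2; H1: μ_1 ≠ μ_2 (two-sample pooled-variance t-test, two-sided).
s_p² = [(25−1)·3.22² + (19−1)·2.3²]/(25+19−2) = 8.19194
t = (14.2 − 12.6)/√[8.19194·(1/25 + 1/19)] = 1.837
df = n₁ + n₂ − 2 = 42
Two-sided p-value ≈ 0.073
Since p ≈ 0.073 < α = 0.1, reject H0; the evidence is statistically significant.

1.837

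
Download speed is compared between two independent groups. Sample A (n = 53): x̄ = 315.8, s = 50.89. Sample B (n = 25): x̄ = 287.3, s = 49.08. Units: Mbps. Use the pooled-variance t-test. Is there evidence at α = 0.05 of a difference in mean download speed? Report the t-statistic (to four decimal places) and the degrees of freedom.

t = 2.3341, df = 76

Let group 1 = sample A, group 2 = sample B. H0: μ_1 = μ_2; H1: μ_1 ≠ μ_2 (two-sample pooled-variance t-test, two-sided).
s_p² = [(53−1)·50.89² + (25−1)·49.08²]/(53+25−2) = 2532.65
t = (315.8 − 287.3)/√[2532.65·(1/53 + 1/25)] = 2.3341
df = n₁ + n₂ − 2 = 76
Two-sided p-value ≈ 0.022
Since p ≈ 0.022 < α = 0.05, reject H0; the evidence is statistically significant.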